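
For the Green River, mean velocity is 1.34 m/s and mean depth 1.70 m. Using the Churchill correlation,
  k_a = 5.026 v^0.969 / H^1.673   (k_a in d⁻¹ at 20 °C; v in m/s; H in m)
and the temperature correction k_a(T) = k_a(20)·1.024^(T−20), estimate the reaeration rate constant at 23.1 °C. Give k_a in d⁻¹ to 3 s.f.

k_a(20) = 5.026 × 1.34^0.969 / 1.70^1.673 = 5.026 × 1.328 / 2.430 = 2.747 d⁻¹.
k_a(23.1) = 2.747 × 1.024^(23.1−20) = 2.747 × 1.076 = 2.956 d⁻¹.

k_a ≈ 2.96 d⁻¹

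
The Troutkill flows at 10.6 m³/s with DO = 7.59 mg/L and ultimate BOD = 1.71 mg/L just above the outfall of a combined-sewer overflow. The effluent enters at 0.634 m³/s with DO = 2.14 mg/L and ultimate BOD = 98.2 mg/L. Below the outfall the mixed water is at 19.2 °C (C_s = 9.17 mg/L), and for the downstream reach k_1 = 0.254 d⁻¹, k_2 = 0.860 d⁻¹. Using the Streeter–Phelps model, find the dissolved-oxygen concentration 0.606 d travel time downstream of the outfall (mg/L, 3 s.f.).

DO ≈ 7.26 mg/L

Mixed DO = (10.6×7.59 + 0.634×2.14)/(10.6+0.634) = 81.81/11.23 = 7.282 mg/L.
Mixed L₀ = (10.6×1.71 + 0.634×98.2)/(11.23) = 80.38/11.23 = 7.155 mg/L.
Initial deficit D₀ = C_s − DO₀ = 9.17 − 7.282 = 1.888 mg/L.
D(0.606) = [0.254×7.155/(0.860−0.254)](e^(−0.254×0.606) − e^(−0.860×0.606)) + 1.888 e^(−0.860×0.606)
= 2.999 × (0.8573 − 0.5938) + 1.888 × 0.5938 = 1.911 mg/L.
DO = 9.17 − 1.911 = 7.259 mg/L.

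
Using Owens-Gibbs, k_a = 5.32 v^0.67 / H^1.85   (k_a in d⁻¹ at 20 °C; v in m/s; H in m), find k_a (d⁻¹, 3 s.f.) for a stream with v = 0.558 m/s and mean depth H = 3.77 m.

k_a = 5.32 × 0.558^0.67 / 3.77^1.85 = 5.32 × 0.6765 / 11.65 = 0.3090 d⁻¹.

k_a ≈ 0.309 d⁻¹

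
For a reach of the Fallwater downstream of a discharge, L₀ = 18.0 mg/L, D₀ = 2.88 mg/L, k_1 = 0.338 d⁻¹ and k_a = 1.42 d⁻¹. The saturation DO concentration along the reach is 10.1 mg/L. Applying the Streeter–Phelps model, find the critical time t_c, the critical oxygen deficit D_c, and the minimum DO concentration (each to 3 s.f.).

At the critical point dD/dt = 0, so k_1 L₀ e^(−k_1 t) = k_a D. Substituting D(t) from the Streeter–Phelps equation and solving for t gives
t_c = ln[(k_a/k_1)(1 − D₀(k_a−k_1)/(k_1 L₀))] / (k_a−k_1).
Here k_a−k_1 = 1.082 d⁻¹ and 1 − D₀(k_a−k_1)/(k_1 L₀) = 1 − 2.88×1.082/(0.338×18.0) = 0.4878, so
t_c = ln(4.201 × 0.4878) / 1.082 = 0.7175 / 1.082 = 0.6632 d.
D_c = (k_1/k_a) L₀ e^(−k_1 t_c) = (0.338/1.42) × 18.0 × e^(−0.338×0.6632) = 0.2380 × 18.0 × 0.7992 = 3.424 mg/L.
Minimum DO = C_s − D_c = 10.1 − 3.424 = 6.676 mg/L.

t_c ≈ 0.663 d; D_c ≈ 3.42 mg/L; min DO ≈ 6.68 mg/L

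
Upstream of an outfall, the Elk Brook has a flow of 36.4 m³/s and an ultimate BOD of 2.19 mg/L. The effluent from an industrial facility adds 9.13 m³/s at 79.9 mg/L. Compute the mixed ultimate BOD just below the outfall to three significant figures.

17.8 mg/L

Flow-weighted mixing: C = (Q_r C_r + Q_w C_w)/(Q_r + Q_w)
= (36.4×2.19 + 9.13×79.9)/(36.4 + 9.13) = 809.2/45.53 = 17.77 mg/L.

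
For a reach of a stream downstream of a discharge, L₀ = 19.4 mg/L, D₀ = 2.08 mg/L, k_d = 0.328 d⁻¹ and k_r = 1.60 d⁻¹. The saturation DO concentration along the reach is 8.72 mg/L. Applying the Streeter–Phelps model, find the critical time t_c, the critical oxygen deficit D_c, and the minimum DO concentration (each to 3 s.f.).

t_c = [1/(k_r−k_d)] ln[(k_r/k_d)(1 − D₀(k_r−k_d)/(k_d L₀))]
= [1/(1.60−0.328)] ln[(1.60/0.328)(1 − 2.08×1.272/(0.328×19.4))]
= (1/1.272) ln[4.878 × 0.5842] = 0.7862 × ln(2.850) = 0.7862 × 1.047 = 0.8233 d.
D_c = (k_d/k_r) L₀ e^(−k_d t_c) = (0.328/1.60) × 19.4 × e^(−0.328×0.8233) = 0.2050 × 19.4 × 0.7633 = 3.036 mg/L.
Minimum DO = C_s − D_c = 8.72 − 3.036 = 5.684 mg/L.

t_c ≈ 0.823 d; D_c ≈ 3.04 mg/L; min DO ≈ 5.68 mg/L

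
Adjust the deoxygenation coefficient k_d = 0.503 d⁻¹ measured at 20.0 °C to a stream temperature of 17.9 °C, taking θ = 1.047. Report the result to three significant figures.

k_d(T₂) = k_d(T₁) · θ^(T₂−T₁) = 0.503 × 1.047^(17.9−20.0)
= 0.503 × 1.047^-2.10 = 0.503 × 0.9081 = 0.4568 d⁻¹.

k_d ≈ 0.457 d⁻¹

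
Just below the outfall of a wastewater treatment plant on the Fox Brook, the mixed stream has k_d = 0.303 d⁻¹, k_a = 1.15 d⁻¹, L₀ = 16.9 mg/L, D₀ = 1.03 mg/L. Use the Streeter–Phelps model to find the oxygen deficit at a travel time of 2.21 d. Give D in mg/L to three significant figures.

k_d L₀/(k_a−k_d) = 0.303×16.9/(1.15−0.303) = 5.121/0.8470 = 6.046 mg/L.
e^(−k_d t) = e^(−0.303×2.210) = 0.5119; e^(−k_a t) = e^(−1.15×2.210) = 0.07875.
D = 6.046 × (0.5119 − 0.07875) + 1.03 × 0.07875 = 2.619 + 0.08111 = 2.700 mg/L.

D ≈ 2.70 mg/L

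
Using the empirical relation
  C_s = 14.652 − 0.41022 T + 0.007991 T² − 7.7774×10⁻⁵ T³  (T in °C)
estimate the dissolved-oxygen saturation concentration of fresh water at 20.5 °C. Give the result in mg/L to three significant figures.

C_s = 14.652 − 0.41022×20.5 + 0.007991×20.5² − 7.7774×10⁻⁵×20.5³ = 8.931 mg/L.

C_s ≈ 8.93 mg/L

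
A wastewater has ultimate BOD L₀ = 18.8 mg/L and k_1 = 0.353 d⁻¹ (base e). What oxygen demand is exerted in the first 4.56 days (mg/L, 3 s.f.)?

y_t = L₀(1 − e^(−k_1 t)) = 18.8 × (1 − e^(−0.353×4.56))
= 18.8 × (1 − 0.2000) = 18.8 × 0.8000 = 15.04 mg/L.

y ≈ 15.0 mg/L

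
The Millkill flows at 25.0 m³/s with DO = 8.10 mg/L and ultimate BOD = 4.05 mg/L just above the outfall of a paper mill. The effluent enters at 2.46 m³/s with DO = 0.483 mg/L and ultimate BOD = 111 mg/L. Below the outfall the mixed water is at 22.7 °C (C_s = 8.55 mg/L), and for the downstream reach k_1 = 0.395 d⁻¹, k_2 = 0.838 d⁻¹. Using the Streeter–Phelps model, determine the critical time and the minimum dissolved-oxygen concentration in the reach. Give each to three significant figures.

t_c ≈ 1.48 d; minimum DO ≈ 4.96 mg/L

Mixed DO = (25.0×8.10 + 2.46×0.483)/(25.0+2.46) = 203.7/27.46 = 7.418 mg/L.
Mixed L₀ = (25.0×4.05 + 2.46×111)/(27.46) = 374.3/27.46 = 13.63 mg/L.
Initial deficit D₀ = C_s − DO₀ = 8.55 − 7.418 = 1.132 mg/L.
t_c = (1/0.4430) ln[(0.838/0.395)(1 − 1.132×0.4430/(0.395×13.63))] = 2.257 × ln(1.924) = 1.477 d.
D_c = (0.395/0.838) × 13.63 × e^(−0.395×1.477) = 0.4714 × 13.63 × 0.5580 = 3.585 mg/L.
Minimum DO = 8.55 − 3.585 = 4.965 mg/L.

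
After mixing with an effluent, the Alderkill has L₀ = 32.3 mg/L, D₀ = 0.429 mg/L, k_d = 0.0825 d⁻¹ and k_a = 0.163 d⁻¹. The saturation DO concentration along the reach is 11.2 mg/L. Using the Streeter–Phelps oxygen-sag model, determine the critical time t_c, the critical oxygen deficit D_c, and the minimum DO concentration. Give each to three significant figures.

t_c = [1/(k_a−k_d)] ln[(k_a/k_d)(1 − D₀(k_a−k_d)/(k_d L₀))]
= [1/(0.163−0.0825)] ln[(0.163/0.0825)(1 − 0.429×0.08050/(0.0825×32.3))]
= (1/0.08050) ln[1.976 × 0.9870] = 12.42 × ln(1.950) = 12.42 × 0.6679 = 8.297 d.
L(t_c) = L₀ e^(−k_d t_c) = 32.3 × 0.5043 = 16.29 mg/L, and at the critical point k_a D_c = k_d L, so D_c = (0.0825/0.163) × 16.29 = 8.245 mg/L.
Minimum DO = C_s − D_c = 11.2 − 8.245 = 2.955 mg/L.

t_c ≈ 8.30 d; D_c ≈ 8.25 mg/L; min DO ≈ 2.95 mg/L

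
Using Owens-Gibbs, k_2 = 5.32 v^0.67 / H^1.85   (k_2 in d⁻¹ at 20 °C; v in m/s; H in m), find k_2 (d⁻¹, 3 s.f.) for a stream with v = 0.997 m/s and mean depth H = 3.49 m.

k_2 = 5.32 × 0.997^0.67 / 3.49^1.85 = 5.32 × 0.9980 / 10.10 = 0.5258 d⁻¹.

k_2 ≈ 0.526 d⁻¹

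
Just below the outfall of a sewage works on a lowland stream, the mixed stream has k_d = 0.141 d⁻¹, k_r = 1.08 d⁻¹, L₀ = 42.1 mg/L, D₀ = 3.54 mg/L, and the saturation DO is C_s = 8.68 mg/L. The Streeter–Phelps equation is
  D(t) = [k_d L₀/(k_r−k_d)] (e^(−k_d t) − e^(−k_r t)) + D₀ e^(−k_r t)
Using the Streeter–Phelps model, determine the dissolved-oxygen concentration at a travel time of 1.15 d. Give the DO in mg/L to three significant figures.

DO ≈ 4.11 mg/L

k_d L₀/(k_r−k_d) = 0.141×42.1/(1.08−0.141) = 5.936/0.9390 = 6.322 mg/L.
e^(−k_d t) = e^(−0.141×1.150) = 0.8503; e^(−k_r t) = e^(−1.08×1.150) = 0.2888.
D = 6.322 × (0.8503 − 0.2888) + 3.54 × 0.2888 = 3.550 + 1.022 = 4.572 mg/L.
DO = C_s − D = 8.68 − 4.572 = 4.108 mg/L.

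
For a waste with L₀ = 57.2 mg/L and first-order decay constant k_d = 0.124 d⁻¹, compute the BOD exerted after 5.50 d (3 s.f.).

y_t = L₀(1 − e^(−k_d t)) = 57.2 × (1 − e^(−0.124×5.50))
= 57.2 × (1 − 0.5056) = 57.2 × 0.4944 = 28.28 mg/L.

y ≈ 28.3 mg/L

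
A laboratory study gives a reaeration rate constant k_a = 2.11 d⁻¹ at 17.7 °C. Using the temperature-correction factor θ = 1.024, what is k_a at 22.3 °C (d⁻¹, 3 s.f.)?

k_a ≈ 2.35 d⁻¹

k_a(T₂) = k_a(T₁) · θ^(T₂−T₁) = 2.11 × 1.024^(22.3−17.7)
= 2.11 × 1.024^4.60 = 2.11 × 1.115 = 2.353 d⁻¹.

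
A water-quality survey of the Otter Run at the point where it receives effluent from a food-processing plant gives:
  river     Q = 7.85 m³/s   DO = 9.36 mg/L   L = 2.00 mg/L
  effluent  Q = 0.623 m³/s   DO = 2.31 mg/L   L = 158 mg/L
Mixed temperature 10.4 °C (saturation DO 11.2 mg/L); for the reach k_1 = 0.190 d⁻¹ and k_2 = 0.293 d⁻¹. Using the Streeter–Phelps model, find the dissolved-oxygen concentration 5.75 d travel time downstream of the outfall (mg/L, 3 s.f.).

DO ≈ 7.04 mg/L

Mixed DO = (7.85×9.36 + 0.623×2.31)/(7.85+0.623) = 74.92/8.473 = 8.842 mg/L.
Mixed L₀ = (7.85×2.00 + 0.623×158)/(8.473) = 114.1/8.473 = 13.47 mg/L.
Initial deficit D₀ = C_s − DO₀ = 11.2 − 8.842 = 2.358 mg/L.
D(5.75) = [0.190×13.47/(0.293−0.190)](e^(−0.190×5.75) − e^(−0.293×5.75)) + 2.358 e^(−0.293×5.75)
= 24.85 × (0.3354 − 0.1855) + 2.358 × 0.1855 = 4.162 mg/L.
DO = 11.2 − 4.162 = 7.038 mg/L.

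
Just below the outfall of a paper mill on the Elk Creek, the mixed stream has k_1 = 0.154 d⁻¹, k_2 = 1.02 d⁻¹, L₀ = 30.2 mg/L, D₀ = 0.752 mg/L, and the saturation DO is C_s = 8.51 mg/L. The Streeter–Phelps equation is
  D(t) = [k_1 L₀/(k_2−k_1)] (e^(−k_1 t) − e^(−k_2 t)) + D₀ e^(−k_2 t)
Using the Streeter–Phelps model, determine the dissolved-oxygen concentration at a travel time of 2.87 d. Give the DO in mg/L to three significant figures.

DO ≈ 5.31 mg/L

k_1 L₀/(k_2−k_1) = 0.154×30.2/(1.02−0.154) = 4.651/0.8660 = 5.370 mg/L.
e^(−k_1 t) = e^(−0.154×2.870) = 0.6428; e^(−k_2 t) = e^(−1.02×2.870) = 0.05354.
D = 5.370 × (0.6428 − 0.05354) + 0.752 × 0.05354 = 3.164 + 0.04026 = 3.205 mg/L.
DO = C_s − D = 8.51 − 3.205 = 5.305 mg/L.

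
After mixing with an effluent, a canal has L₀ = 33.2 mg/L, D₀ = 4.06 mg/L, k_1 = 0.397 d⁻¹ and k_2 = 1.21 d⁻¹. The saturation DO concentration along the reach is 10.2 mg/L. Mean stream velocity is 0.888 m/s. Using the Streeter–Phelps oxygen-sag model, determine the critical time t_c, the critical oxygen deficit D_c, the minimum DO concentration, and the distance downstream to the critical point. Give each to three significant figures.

With k_2/k_1 = 3.048 and 1 − D₀(k_2−k_1)/(k_1 L₀) = 0.7496,
t_c = ln(3.048 × 0.7496) / (1.21 − 0.397) = ln(2.285) / 0.8130 = 0.8262/0.8130 = 1.016 d.
D_c = (k_1/k_2) L₀ e^(−k_1 t_c) = (0.397/1.21) × 33.2 × e^(−0.397×1.016) = 0.3281 × 33.2 × 0.6680 = 7.277 mg/L.
Minimum DO = C_s − D_c = 10.2 − 7.277 = 2.923 mg/L.
x_c = v t_c = 0.888 m/s × 1.016 d × 86400 s/d = 77970 m ≈ 78.0 km.

t_c ≈ 1.02 d; D_c ≈ 7.28 mg/L; min DO ≈ 2.92 mg/L; x_c ≈ 78.0 km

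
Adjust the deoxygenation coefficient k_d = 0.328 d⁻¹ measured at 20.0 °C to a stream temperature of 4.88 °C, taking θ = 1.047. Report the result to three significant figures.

k_d(T₂) = k_d(T₁) · θ^(T₂−T₁) = 0.328 × 1.047^(4.88−20.0)
= 0.328 × 1.047^-15.1 = 0.328 × 0.4994 = 0.1638 d⁻¹.

k_d ≈ 0.164 d⁻¹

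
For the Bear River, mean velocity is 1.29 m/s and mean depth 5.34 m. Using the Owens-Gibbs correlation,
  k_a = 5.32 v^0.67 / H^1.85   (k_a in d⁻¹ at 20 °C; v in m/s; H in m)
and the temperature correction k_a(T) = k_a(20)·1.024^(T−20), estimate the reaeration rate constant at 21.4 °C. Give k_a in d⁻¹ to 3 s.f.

k_a ≈ 0.294 d⁻¹

k_a(20) = 5.32 × 1.29^0.67 / 5.34^1.85 = 5.32 × 1.186 / 22.18 = 0.2845 d⁻¹.
k_a(21.4) = 0.2845 × 1.024^(21.4−20) = 0.2845 × 1.034 = 0.2941 d⁻¹.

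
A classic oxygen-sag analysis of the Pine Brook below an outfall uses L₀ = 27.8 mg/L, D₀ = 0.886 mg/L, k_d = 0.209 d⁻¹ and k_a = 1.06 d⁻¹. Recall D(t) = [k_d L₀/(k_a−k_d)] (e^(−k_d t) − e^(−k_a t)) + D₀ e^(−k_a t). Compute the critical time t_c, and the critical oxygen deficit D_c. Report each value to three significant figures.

With k_a/k_d = 5.072 and 1 − D₀(k_a−k_d)/(k_d L₀) = 0.8702,
t_c = ln(5.072 × 0.8702) / (1.06 − 0.209) = ln(4.414) / 0.8510 = 1.485/0.8510 = 1.745 d.
L(t_c) = L₀ e^(−k_d t_c) = 27.8 × 0.6945 = 19.31 mg/L, and at the critical point k_a D_c = k_d L, so D_c = (0.209/1.06) × 19.31 = 3.807 mg/L.

t_c ≈ 1.74 d; D_c ≈ 3.81 mg/L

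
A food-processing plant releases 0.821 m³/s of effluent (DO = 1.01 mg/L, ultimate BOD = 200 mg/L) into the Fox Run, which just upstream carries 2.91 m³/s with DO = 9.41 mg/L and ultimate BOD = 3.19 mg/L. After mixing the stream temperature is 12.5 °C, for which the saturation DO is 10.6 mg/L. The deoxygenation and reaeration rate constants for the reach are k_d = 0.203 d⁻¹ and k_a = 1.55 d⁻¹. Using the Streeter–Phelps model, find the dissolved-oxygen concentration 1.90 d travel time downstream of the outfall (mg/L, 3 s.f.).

Mixed DO = (2.91×9.41 + 0.821×1.01)/(2.91+0.821) = 28.21/3.731 = 7.562 mg/L.
Mixed L₀ = (2.91×3.19 + 0.821×200)/(3.731) = 173.5/3.731 = 46.50 mg/L.
Initial deficit D₀ = C_s − DO₀ = 10.6 − 7.562 = 3.038 mg/L.
D(1.90) = [0.203×46.50/(1.55−0.203)](e^(−0.203×1.90) − e^(−1.55×1.90)) + 3.038 e^(−1.55×1.90)
= 7.007 × (0.6800 − 0.05260) + 3.038 × 0.05260 = 4.556 mg/L.
DO = 10.6 − 4.556 = 6.044 mg/L.

DO ≈ 6.04 mg/L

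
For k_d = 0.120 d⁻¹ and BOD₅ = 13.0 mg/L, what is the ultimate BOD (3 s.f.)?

L₀ ≈ 28.8 mg/L

BOD₅ = L₀(1 − e^(−5k_d)) ⇒ L₀ = BOD₅ / (1 − e^(−5×0.120))
= 13.0 / (1 − 0.5488) = 13.0 / 0.4512 = 28.81 mg/L.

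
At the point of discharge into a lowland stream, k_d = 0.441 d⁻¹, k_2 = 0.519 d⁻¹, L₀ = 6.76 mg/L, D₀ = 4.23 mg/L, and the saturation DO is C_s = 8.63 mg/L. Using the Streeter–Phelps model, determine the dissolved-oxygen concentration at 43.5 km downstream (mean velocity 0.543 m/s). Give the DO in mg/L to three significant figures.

Travel time t = x/v = 43.5 km / (0.543 m/s) = 43500 m / 0.543 m/s = 80110 s = 0.9272 d.
k_d L₀/(k_2−k_d) = 0.441×6.76/(0.519−0.441) = 2.981/0.07800 = 38.22 mg/L.
e^(−k_d t) = e^(−0.441×0.9272) = 0.6644; e^(−k_2 t) = e^(−0.519×0.9272) = 0.6180.
D = 38.22 × (0.6644 − 0.6180) + 4.23 × 0.6180 = 1.772 + 2.614 = 4.386 mg/L.
DO = C_s − D = 8.63 − 4.386 = 4.244 mg/L.

DO ≈ 4.24 mg/L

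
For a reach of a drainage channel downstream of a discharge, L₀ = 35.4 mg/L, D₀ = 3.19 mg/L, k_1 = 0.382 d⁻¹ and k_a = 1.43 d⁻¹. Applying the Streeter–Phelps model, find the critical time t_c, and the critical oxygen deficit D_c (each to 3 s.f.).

t_c ≈ 0.989 d; D_c ≈ 6.48 mg/L

At the critical point dD/dt = 0, so k_1 L₀ e^(−k_1 t) = k_a D. Substituting D(t) from the Streeter–Phelps equation and solving for t gives
t_c = ln[(k_a/k_1)(1 − D₀(k_a−k_1)/(k_1 L₀))] / (k_a−k_1).
Here k_a−k_1 = 1.048 d⁻¹ and 1 − D₀(k_a−k_1)/(k_1 L₀) = 1 − 3.19×1.048/(0.382×35.4) = 0.7528, so
t_c = ln(3.743 × 0.7528) / 1.048 = 1.036 / 1.048 = 0.9886 d.
D_c = (k_1/k_a) L₀ e^(−k_1 t_c) = (0.382/1.43) × 35.4 × e^(−0.382×0.9886) = 0.2671 × 35.4 × 0.6855 = 6.482 mg/L.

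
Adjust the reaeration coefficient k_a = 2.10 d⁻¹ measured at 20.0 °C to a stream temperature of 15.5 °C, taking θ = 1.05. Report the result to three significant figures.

k_a(T₂) = k_a(T₁) · θ^(T₂−T₁) = 2.10 × 1.05^(15.5−20.0)
= 2.10 × 1.05^-4.50 = 2.10 × 0.8029 = 1.686 d⁻¹.

k_a ≈ 1.69 d⁻¹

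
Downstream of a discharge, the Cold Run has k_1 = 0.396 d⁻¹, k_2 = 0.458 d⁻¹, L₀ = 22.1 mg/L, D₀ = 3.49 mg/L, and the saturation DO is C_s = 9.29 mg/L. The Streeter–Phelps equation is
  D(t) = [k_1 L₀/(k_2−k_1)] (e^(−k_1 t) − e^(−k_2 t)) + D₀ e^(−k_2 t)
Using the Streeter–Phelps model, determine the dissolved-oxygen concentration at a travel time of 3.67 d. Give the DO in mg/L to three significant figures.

k_1 L₀/(k_2−k_1) = 0.396×22.1/(0.458−0.396) = 8.752/0.06200 = 141.2 mg/L.
e^(−k_1 t) = e^(−0.396×3.670) = 0.2338; e^(−k_2 t) = e^(−0.458×3.670) = 0.1862.
D = 141.2 × (0.2338 − 0.1862) + 3.49 × 0.1862 = 6.716 + 0.6499 = 7.366 mg/L.
DO = C_s − D = 9.29 − 7.366 = 1.924 mg/L.

DO ≈ 1.92 mg/L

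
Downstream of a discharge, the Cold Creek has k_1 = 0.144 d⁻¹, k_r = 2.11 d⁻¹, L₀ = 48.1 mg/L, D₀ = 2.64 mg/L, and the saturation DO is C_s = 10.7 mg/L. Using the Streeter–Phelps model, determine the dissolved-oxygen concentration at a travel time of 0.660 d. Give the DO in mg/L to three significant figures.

k_1 L₀/(k_r−k_1) = 0.144×48.1/(2.11−0.144) = 6.926/1.966 = 3.523 mg/L.
e^(−k_1 t) = e^(−0.144×0.6600) = 0.9093; e^(−k_r t) = e^(−2.11×0.6600) = 0.2484.
D = 3.523 × (0.9093 − 0.2484) + 2.64 × 0.2484 = 2.328 + 0.6559 = 2.984 mg/L.
DO = C_s − D = 10.7 − 2.984 = 7.716 mg/L.

DO ≈ 7.72 mg/L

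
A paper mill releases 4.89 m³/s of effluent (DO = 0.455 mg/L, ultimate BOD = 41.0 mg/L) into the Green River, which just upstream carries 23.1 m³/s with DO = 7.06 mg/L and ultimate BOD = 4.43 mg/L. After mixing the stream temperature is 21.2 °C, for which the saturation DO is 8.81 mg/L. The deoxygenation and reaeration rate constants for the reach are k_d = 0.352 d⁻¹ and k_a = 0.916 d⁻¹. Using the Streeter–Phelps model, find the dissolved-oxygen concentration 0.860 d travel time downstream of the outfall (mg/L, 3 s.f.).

DO ≈ 5.57 mg/L

Mixed DO = (23.1×7.06 + 4.89×0.455)/(23.1+4.89) = 165.3/27.99 = 5.906 mg/L.
Mixed L₀ = (23.1×4.43 + 4.89×41.0)/(27.99) = 302.8/27.99 = 10.82 mg/L.
Initial deficit D₀ = C_s − DO₀ = 8.81 − 5.906 = 2.904 mg/L.
D(0.860) = [0.352×10.82/(0.916−0.352)](e^(−0.352×0.860) − e^(−0.916×0.860)) + 2.904 e^(−0.916×0.860)
= 6.752 × (0.7388 − 0.4549) + 2.904 × 0.4549 = 3.238 mg/L.
DO = 8.81 − 3.238 = 5.572 mg/L.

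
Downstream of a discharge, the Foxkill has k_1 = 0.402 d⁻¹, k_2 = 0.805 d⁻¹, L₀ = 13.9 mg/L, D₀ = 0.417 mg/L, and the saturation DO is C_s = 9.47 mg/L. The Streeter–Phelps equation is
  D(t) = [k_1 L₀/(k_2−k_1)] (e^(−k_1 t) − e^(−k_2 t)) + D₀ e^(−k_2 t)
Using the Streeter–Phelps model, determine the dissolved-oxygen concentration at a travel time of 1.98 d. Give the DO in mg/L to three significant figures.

DO ≈ 5.95 mg/L

k_1 L₀/(k_2−k_1) = 0.402×13.9/(0.805−0.402) = 5.588/0.4030 = 13.87 mg/L.
e^(−k_1 t) = e^(−0.402×1.980) = 0.4511; e^(−k_2 t) = e^(−0.805×1.980) = 0.2031.
D = 13.87 × (0.4511 − 0.2031) + 0.417 × 0.2031 = 3.439 + 0.08471 = 3.524 mg/L.
DO = C_s − D = 9.47 − 3.524 = 5.946 mg/L.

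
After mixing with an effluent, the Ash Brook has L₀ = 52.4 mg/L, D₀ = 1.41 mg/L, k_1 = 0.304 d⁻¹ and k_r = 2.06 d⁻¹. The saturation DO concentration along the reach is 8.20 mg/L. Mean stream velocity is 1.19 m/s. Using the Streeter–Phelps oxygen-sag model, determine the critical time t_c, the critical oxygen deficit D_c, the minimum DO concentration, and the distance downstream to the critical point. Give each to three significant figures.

t_c = [1/(k_r−k_1)] ln[(k_r/k_1)(1 − D₀(k_r−k_1)/(k_1 L₀))]
= [1/(2.06−0.304)] ln[(2.06/0.304)(1 − 1.41×1.756/(0.304×52.4))]
= (1/1.756) ln[6.776 × 0.8446] = 0.5695 × ln(5.723) = 0.5695 × 1.745 = 0.9935 d.
D_c = (k_1/k_r) L₀ e^(−k_1 t_c) = (0.304/2.06) × 52.4 × e^(−0.304×0.9935) = 0.1476 × 52.4 × 0.7393 = 5.717 mg/L.
Minimum DO = C_s − D_c = 8.20 − 5.717 = 2.483 mg/L.
x_c = v t_c = 1.19 m/s × 0.9935 d × 86400 s/d = 102100 m ≈ 102 km.

t_c ≈ 0.993 d; D_c ≈ 5.72 mg/L; min DO ≈ 2.48 mg/L; x_c ≈ 102 km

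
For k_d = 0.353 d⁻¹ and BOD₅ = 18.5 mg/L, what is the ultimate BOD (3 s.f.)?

BOD₅ = L₀(1 − e^(−5k_d)) ⇒ L₀ = BOD₅ / (1 − e^(−5×0.353))
= 18.5 / (1 − 0.1712) = 18.5 / 0.8288 = 22.32 mg/L.

L₀ ≈ 22.3 mg/L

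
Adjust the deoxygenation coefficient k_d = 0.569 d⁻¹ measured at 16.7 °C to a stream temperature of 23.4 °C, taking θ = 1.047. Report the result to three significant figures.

k_d(T₂) = k_d(T₁) · θ^(T₂−T₁) = 0.569 × 1.047^(23.4−16.7)
= 0.569 × 1.047^6.70 = 0.569 × 1.360 = 0.7740 d⁻¹.

k_d ≈ 0.774 d⁻¹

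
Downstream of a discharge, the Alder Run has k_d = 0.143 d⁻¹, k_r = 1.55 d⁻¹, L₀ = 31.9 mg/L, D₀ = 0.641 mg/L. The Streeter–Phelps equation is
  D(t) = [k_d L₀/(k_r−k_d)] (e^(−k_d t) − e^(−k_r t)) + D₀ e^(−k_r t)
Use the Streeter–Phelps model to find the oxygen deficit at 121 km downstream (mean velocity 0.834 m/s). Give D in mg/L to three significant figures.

Travel time t = x/v = 121 km / (0.834 m/s) = 121000 m / 0.834 m/s = 145100 s = 1.679 d.
k_d L₀/(k_r−k_d) = 0.143×31.9/(1.55−0.143) = 4.562/1.407 = 3.242 mg/L.
e^(−k_d t) = e^(−0.143×1.679) = 0.7865; e^(−k_r t) = e^(−1.55×1.679) = 0.07407.
D = 3.242 × (0.7865 − 0.07407) + 0.641 × 0.07407 = 2.310 + 0.04748 = 2.357 mg/L.

D ≈ 2.36 mg/L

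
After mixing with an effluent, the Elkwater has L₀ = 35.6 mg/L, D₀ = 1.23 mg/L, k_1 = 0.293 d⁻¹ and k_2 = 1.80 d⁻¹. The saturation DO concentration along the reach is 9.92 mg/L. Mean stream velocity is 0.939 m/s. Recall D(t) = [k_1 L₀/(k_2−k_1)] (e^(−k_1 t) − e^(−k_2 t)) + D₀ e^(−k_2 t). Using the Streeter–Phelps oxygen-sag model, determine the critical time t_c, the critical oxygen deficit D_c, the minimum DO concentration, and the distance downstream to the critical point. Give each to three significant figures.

t_c ≈ 1.07 d; D_c ≈ 4.23 mg/L; min DO ≈ 5.69 mg/L; x_c ≈ 87.2 km

With k_2/k_1 = 6.143 and 1 − D₀(k_2−k_1)/(k_1 L₀) = 0.8223,
t_c = ln(6.143 × 0.8223) / (1.80 − 0.293) = ln(5.052) / 1.507 = 1.620/1.507 = 1.075 d.
L(t_c) = L₀ e^(−k_1 t_c) = 35.6 × 0.7299 = 25.98 mg/L, and at the critical point k_2 D_c = k_1 L, so D_c = (0.293/1.80) × 25.98 = 4.229 mg/L.
Minimum DO = C_s − D_c = 9.92 − 4.229 = 5.691 mg/L.
x_c = v t_c = 0.939 m/s × 1.075 d × 86400 s/d = 87200 m ≈ 87.2 km.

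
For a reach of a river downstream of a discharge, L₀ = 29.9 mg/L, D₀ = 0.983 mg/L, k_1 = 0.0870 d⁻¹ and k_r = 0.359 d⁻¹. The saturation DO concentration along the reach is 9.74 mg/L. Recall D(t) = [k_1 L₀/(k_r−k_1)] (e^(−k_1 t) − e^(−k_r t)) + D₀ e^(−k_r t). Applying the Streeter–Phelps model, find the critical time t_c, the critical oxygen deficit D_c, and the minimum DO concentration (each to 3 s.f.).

t_c ≈ 4.81 d; D_c ≈ 4.77 mg/L; min DO ≈ 4.97 mg/L

t_c = [1/(k_r−k_1)] ln[(k_r/k_1)(1 − D₀(k_r−k_1)/(k_1 L₀))]
= [1/(0.359−0.0870)] ln[(0.359/0.0870)(1 − 0.983×0.2720/(0.0870×29.9))]
= (1/0.2720) ln[4.126 × 0.8972] = 3.676 × ln(3.702) = 3.676 × 1.309 = 4.812 d.
D_c = (k_1/k_r) L₀ e^(−k_1 t_c) = (0.0870/0.359) × 29.9 × e^(−0.0870×4.812) = 0.2423 × 29.9 × 0.6579 = 4.767 mg/L.
Minimum DO = C_s − D_c = 9.74 − 4.767 = 4.973 mg/L.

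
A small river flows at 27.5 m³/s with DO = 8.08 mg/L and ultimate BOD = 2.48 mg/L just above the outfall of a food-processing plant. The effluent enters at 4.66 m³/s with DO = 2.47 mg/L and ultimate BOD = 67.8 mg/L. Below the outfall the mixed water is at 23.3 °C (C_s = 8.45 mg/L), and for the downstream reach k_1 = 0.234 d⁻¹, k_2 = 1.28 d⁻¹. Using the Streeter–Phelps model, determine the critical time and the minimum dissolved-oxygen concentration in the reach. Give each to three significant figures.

t_c ≈ 1.07 d; minimum DO ≈ 6.75 mg/L

Mixed DO = (27.5×8.08 + 4.66×2.47)/(27.5+4.66) = 233.7/32.16 = 7.267 mg/L.
Mixed L₀ = (27.5×2.48 + 4.66×67.8)/(32.16) = 384.1/32.16 = 11.94 mg/L.
Initial deficit D₀ = C_s − DO₀ = 8.45 − 7.267 = 1.183 mg/L.
t_c = (1/1.046) ln[(1.28/0.234)(1 − 1.183×1.046/(0.234×11.94))] = 0.9560 × ln(3.049) = 1.066 d.
D_c = (0.234/1.28) × 11.94 × e^(−0.234×1.066) = 0.1828 × 11.94 × 0.7793 = 1.702 mg/L.
Minimum DO = 8.45 − 1.702 = 6.748 mg/L.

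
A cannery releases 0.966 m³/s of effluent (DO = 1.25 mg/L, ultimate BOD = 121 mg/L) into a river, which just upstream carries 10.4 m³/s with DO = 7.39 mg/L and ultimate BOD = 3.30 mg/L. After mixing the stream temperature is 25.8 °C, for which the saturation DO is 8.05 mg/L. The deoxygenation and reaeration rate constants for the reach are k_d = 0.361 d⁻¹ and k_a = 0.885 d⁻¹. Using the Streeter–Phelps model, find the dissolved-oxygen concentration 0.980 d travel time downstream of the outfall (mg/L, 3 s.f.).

Mixed DO = (10.4×7.39 + 0.966×1.25)/(10.4+0.966) = 78.06/11.37 = 6.868 mg/L.
Mixed L₀ = (10.4×3.30 + 0.966×121)/(11.37) = 151.2/11.37 = 13.30 mg/L.
Initial deficit D₀ = C_s − DO₀ = 8.05 − 6.868 = 1.182 mg/L.
D(0.980) = [0.361×13.30/(0.885−0.361)](e^(−0.361×0.980) − e^(−0.885×0.980)) + 1.182 e^(−0.885×0.980)
= 9.165 × (0.7020 − 0.4201) + 1.182 × 0.4201 = 3.081 mg/L.
DO = 8.05 − 3.081 = 4.969 mg/L.

DO ≈ 4.97 mg/L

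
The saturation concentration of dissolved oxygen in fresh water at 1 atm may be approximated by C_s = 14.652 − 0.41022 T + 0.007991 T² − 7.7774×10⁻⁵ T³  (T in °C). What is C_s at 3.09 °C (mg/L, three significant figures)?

C_s ≈ 13.5 mg/L

C_s = 14.652 − 0.41022×3.09 + 0.007991×3.09² − 7.7774×10⁻⁵×3.09³ = 13.46 mg/L.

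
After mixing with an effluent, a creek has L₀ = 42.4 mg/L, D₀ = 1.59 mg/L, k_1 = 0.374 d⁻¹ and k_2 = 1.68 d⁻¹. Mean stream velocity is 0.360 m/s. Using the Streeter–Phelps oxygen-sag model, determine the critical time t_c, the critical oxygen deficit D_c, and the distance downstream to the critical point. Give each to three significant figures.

t_c = [1/(k_2−k_1)] ln[(k_2/k_1)(1 − D₀(k_2−k_1)/(k_1 L₀))]
= [1/(1.68−0.374)] ln[(1.68/0.374)(1 − 1.59×1.306/(0.374×42.4))]
= (1/1.306) ln[4.492 × 0.8691] = 0.7657 × ln(3.904) = 0.7657 × 1.362 = 1.043 d.
D_c = (k_1/k_2) L₀ e^(−k_1 t_c) = (0.374/1.68) × 42.4 × e^(−0.374×1.043) = 0.2226 × 42.4 × 0.6770 = 6.391 mg/L.
x_c = v t_c = 0.360 m/s × 1.043 d × 86400 s/d = 32440 m ≈ 32.4 km.

t_c ≈ 1.04 d; D_c ≈ 6.39 mg/L; x_c ≈ 32.4 km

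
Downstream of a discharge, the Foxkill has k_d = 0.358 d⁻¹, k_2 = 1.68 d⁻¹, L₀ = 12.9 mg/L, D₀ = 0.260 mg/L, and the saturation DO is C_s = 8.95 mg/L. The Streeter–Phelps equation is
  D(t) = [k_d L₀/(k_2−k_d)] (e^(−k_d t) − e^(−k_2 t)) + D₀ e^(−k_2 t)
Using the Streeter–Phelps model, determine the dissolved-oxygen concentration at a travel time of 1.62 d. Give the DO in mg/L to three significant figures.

DO ≈ 7.21 mg/L

k_d L₀/(k_2−k_d) = 0.358×12.9/(1.68−0.358) = 4.618/1.322 = 3.493 mg/L.
e^(−k_d t) = e^(−0.358×1.620) = 0.5599; e^(−k_2 t) = e^(−1.68×1.620) = 0.06577.
D = 3.493 × (0.5599 − 0.06577) + 0.260 × 0.06577 = 1.726 + 0.01710 = 1.743 mg/L.
DO = C_s − D = 8.95 − 1.743 = 7.207 mg/L.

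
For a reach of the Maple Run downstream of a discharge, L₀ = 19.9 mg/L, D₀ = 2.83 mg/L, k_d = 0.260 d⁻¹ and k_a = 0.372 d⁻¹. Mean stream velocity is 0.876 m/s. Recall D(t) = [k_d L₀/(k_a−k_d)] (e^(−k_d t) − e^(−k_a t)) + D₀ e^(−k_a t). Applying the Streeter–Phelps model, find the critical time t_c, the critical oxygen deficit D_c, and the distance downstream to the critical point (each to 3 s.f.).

At the critical point dD/dt = 0, so k_d L₀ e^(−k_d t) = k_a D. Substituting D(t) from the Streeter–Phelps equation and solving for t gives
t_c = ln[(k_a/k_d)(1 − D₀(k_a−k_d)/(k_d L₀))] / (k_a−k_d).
Here k_a−k_d = 0.1120 d⁻¹ and 1 − D₀(k_a−k_d)/(k_d L₀) = 1 − 2.83×0.1120/(0.260×19.9) = 0.9387, so
t_c = ln(1.431 × 0.9387) / 0.1120 = 0.2950 / 0.1120 = 2.634 d.
L(t_c) = L₀ e^(−k_d t_c) = 19.9 × 0.5042 = 10.03 mg/L, and at the critical point k_a D_c = k_d L, so D_c = (0.260/0.372) × 10.03 = 7.013 mg/L.
x_c = v t_c = 0.876 m/s × 2.634 d × 86400 s/d = 199300 m ≈ 199 km.

t_c ≈ 2.63 d; D_c ≈ 7.01 mg/L; x_c ≈ 199 km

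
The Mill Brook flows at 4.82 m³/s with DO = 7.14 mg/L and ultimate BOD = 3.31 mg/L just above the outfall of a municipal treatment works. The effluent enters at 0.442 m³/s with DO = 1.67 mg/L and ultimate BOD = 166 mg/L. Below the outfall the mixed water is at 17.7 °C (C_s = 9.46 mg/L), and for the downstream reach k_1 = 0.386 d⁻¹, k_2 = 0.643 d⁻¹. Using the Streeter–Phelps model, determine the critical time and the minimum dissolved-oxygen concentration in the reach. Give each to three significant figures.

t_c ≈ 1.54 d; minimum DO ≈ 3.83 mg/L

Mixed DO = (4.82×7.14 + 0.442×1.67)/(4.82+0.442) = 35.15/5.262 = 6.681 mg/L.
Mixed L₀ = (4.82×3.31 + 0.442×166)/(5.262) = 89.33/5.262 = 16.98 mg/L.
Initial deficit D₀ = C_s − DO₀ = 9.46 − 6.681 = 2.779 mg/L.
t_c = (1/0.2570) ln[(0.643/0.386)(1 − 2.779×0.2570/(0.386×16.98))] = 3.891 × ln(1.484) = 1.537 d.
D_c = (0.386/0.643) × 16.98 × e^(−0.386×1.537) = 0.6003 × 16.98 × 0.5526 = 5.632 mg/L.
Minimum DO = 9.46 − 5.632 = 3.828 mg/L.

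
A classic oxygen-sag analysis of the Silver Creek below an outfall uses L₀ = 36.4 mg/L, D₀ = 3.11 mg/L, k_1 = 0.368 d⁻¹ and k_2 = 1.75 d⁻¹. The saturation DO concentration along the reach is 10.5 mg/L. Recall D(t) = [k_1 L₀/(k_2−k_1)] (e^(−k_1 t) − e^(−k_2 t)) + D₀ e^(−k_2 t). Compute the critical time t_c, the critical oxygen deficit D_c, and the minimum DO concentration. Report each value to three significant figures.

With k_2/k_1 = 4.755 and 1 − D₀(k_2−k_1)/(k_1 L₀) = 0.6791,
t_c = ln(4.755 × 0.6791) / (1.75 − 0.368) = ln(3.230) / 1.382 = 1.172/1.382 = 0.8483 d.
L(t_c) = L₀ e^(−k_1 t_c) = 36.4 × 0.7319 = 26.64 mg/L, and at the critical point k_2 D_c = k_1 L, so D_c = (0.368/1.75) × 26.64 = 5.602 mg/L.
Minimum DO = C_s − D_c = 10.5 − 5.602 = 4.898 mg/L.

t_c ≈ 0.848 d; D_c ≈ 5.60 mg/L; min DO ≈ 4.90 mg/L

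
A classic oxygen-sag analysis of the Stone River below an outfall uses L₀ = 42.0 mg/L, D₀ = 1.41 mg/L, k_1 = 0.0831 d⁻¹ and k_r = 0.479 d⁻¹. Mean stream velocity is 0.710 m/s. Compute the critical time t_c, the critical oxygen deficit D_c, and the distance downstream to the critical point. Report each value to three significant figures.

t_c ≈ 3.98 d; D_c ≈ 5.23 mg/L; x_c ≈ 244 km

At the critical point dD/dt = 0, so k_1 L₀ e^(−k_1 t) = k_r D. Substituting D(t) from the Streeter–Phelps equation and solving for t gives
t_c = ln[(k_r/k_1)(1 − D₀(k_r−k_1)/(k_1 L₀))] / (k_r−k_1).
Here k_r−k_1 = 0.3959 d⁻¹ and 1 − D₀(k_r−k_1)/(k_1 L₀) = 1 − 1.41×0.3959/(0.0831×42.0) = 0.8401, so
t_c = ln(5.764 × 0.8401) / 0.3959 = 1.577 / 0.3959 = 3.984 d.
L(t_c) = L₀ e^(−k_1 t_c) = 42.0 × 0.7181 = 30.16 mg/L, and at the critical point k_r D_c = k_1 L, so D_c = (0.0831/0.479) × 30.16 = 5.233 mg/L.
x_c = v t_c = 0.710 m/s × 3.984 d × 86400 s/d = 244400 m ≈ 244 km.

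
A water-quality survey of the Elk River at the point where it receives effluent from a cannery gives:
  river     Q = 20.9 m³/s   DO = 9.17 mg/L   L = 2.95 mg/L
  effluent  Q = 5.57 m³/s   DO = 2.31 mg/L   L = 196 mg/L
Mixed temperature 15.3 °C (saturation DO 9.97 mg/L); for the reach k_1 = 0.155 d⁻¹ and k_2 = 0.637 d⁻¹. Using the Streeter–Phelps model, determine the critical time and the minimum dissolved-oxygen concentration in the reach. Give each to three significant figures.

t_c ≈ 2.57 d; minimum DO ≈ 2.85 mg/L

Mixed DO = (20.9×9.17 + 5.57×2.31)/(20.9+5.57) = 204.5/26.47 = 7.726 mg/L.
Mixed L₀ = (20.9×2.95 + 5.57×196)/(26.47) = 1153/26.47 = 43.57 mg/L.
Initial deficit D₀ = C_s − DO₀ = 9.97 − 7.726 = 2.244 mg/L.
t_c = (1/0.4820) ln[(0.637/0.155)(1 − 2.244×0.4820/(0.155×43.57))] = 2.075 × ln(3.452) = 2.570 d.
D_c = (0.155/0.637) × 43.57 × e^(−0.155×2.570) = 0.2433 × 43.57 × 0.6714 = 7.119 mg/L.
Minimum DO = 9.97 − 7.119 = 2.851 mg/L.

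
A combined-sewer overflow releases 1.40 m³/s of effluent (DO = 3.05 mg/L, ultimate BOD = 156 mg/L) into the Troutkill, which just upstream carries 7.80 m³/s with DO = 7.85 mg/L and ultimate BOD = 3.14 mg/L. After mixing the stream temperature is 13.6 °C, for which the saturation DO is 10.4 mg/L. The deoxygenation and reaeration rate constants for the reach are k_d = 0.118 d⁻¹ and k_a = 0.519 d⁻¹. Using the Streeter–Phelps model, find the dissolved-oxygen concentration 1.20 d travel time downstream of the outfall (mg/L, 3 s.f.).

DO ≈ 6.06 mg/L

Mixed DO = (7.80×7.85 + 1.40×3.05)/(7.80+1.40) = 65.50/9.200 = 7.120 mg/L.
Mixed L₀ = (7.80×3.14 + 1.40×156)/(9.200) = 242.9/9.200 = 26.40 mg/L.
Initial deficit D₀ = C_s − DO₀ = 10.4 − 7.120 = 3.280 mg/L.
D(1.20) = [0.118×26.40/(0.519−0.118)](e^(−0.118×1.20) − e^(−0.519×1.20)) + 3.280 e^(−0.519×1.20)
= 7.769 × (0.8680 − 0.5364) + 3.280 × 0.5364 = 4.335 mg/L.
DO = 10.4 − 4.335 = 6.065 mg/L.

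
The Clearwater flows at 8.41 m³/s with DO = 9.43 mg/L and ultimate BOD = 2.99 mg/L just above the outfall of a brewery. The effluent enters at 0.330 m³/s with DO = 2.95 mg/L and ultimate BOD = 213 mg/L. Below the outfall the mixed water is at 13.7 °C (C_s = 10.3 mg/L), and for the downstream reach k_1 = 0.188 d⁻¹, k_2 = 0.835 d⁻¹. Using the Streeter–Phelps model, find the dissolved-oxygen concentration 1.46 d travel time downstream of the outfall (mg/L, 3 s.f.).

Mixed DO = (8.41×9.43 + 0.330×2.95)/(8.41+0.330) = 80.28/8.740 = 9.185 mg/L.
Mixed L₀ = (8.41×2.99 + 0.330×213)/(8.740) = 95.44/8.740 = 10.92 mg/L.
Initial deficit D₀ = C_s − DO₀ = 10.3 − 9.185 = 1.115 mg/L.
D(1.46) = [0.188×10.92/(0.835−0.188)](e^(−0.188×1.46) − e^(−0.835×1.46)) + 1.115 e^(−0.835×1.46)
= 3.173 × (0.7600 − 0.2955) + 1.115 × 0.2955 = 1.803 mg/L.
DO = 10.3 − 1.803 = 8.497 mg/L.

DO ≈ 8.50 mg/L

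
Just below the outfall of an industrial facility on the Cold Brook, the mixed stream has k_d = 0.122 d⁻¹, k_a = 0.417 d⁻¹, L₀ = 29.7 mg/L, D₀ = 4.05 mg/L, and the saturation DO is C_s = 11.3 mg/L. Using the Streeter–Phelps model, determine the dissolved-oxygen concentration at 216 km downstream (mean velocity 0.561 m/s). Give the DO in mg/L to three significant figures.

Travel time t = x/v = 216 km / (0.561 m/s) = 216000 m / 0.561 m/s = 385000 s = 4.456 d.
k_d L₀/(k_a−k_d) = 0.122×29.7/(0.417−0.122) = 3.623/0.2950 = 12.28 mg/L.
e^(−k_d t) = e^(−0.122×4.456) = 0.5806; e^(−k_a t) = e^(−0.417×4.456) = 0.1559.
D = 12.28 × (0.5806 − 0.1559) + 4.05 × 0.1559 = 5.216 + 0.6316 = 5.848 mg/L.
DO = C_s − D = 11.3 − 5.848 = 5.452 mg/L.

DO ≈ 5.45 mg/L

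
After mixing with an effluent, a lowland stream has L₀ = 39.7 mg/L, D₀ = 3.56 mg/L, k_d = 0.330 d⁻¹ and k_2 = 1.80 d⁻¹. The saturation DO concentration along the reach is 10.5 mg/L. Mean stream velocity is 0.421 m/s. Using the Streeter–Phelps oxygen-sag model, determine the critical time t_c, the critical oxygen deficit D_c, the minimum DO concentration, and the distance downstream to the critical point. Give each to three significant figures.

t_c ≈ 0.807 d; D_c ≈ 5.58 mg/L; min DO ≈ 4.92 mg/L; x_c ≈ 29.4 km

At the critical point dD/dt = 0, so k_d L₀ e^(−k_d t) = k_2 D. Substituting D(t) from the Streeter–Phelps equation and solving for t gives
t_c = ln[(k_2/k_d)(1 − D₀(k_2−k_d)/(k_d L₀))] / (k_2−k_d).
Here k_2−k_d = 1.470 d⁻¹ and 1 − D₀(k_2−k_d)/(k_d L₀) = 1 − 3.56×1.470/(0.330×39.7) = 0.6005, so
t_c = ln(5.455 × 0.6005) / 1.470 = 1.187 / 1.470 = 0.8072 d.
L(t_c) = L₀ e^(−k_d t_c) = 39.7 × 0.7662 = 30.42 mg/L, and at the critical point k_2 D_c = k_d L, so D_c = (0.330/1.80) × 30.42 = 5.576 mg/L.
Minimum DO = C_s − D_c = 10.5 − 5.576 = 4.924 mg/L.
x_c = v t_c = 0.421 m/s × 0.8072 d × 86400 s/d = 29360 m ≈ 29.4 km.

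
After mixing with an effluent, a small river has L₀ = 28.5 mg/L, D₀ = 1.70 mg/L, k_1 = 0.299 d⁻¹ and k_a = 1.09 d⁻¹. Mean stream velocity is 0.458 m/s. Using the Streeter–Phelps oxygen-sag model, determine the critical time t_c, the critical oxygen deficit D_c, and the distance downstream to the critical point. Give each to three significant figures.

t_c ≈ 1.42 d; D_c ≈ 5.12 mg/L; x_c ≈ 56.1 km

At the critical point dD/dt = 0, so k_1 L₀ e^(−k_1 t) = k_a D. Substituting D(t) from the Streeter–Phelps equation and solving for t gives
t_c = ln[(k_a/k_1)(1 − D₀(k_a−k_1)/(k_1 L₀))] / (k_a−k_1).
Here k_a−k_1 = 0.7910 d⁻¹ and 1 − D₀(k_a−k_1)/(k_1 L₀) = 1 − 1.70×0.7910/(0.299×28.5) = 0.8422, so
t_c = ln(3.645 × 0.8422) / 0.7910 = 1.122 / 0.7910 = 1.418 d.
L(t_c) = L₀ e^(−k_1 t_c) = 28.5 × 0.6544 = 18.65 mg/L, and at the critical point k_a D_c = k_1 L, so D_c = (0.299/1.09) × 18.65 = 5.116 mg/L.
x_c = v t_c = 0.458 m/s × 1.418 d × 86400 s/d = 56120 m ≈ 56.1 km.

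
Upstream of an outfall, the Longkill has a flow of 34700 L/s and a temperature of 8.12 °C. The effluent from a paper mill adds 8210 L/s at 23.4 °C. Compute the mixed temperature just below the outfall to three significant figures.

Flow-weighted mixing: C = (Q_r C_r + Q_w C_w)/(Q_r + Q_w)
= (34700×8.12 + 8210×23.4)/(34700 + 8210) = 473900/42910 = 11.04 °C.

11.0 °C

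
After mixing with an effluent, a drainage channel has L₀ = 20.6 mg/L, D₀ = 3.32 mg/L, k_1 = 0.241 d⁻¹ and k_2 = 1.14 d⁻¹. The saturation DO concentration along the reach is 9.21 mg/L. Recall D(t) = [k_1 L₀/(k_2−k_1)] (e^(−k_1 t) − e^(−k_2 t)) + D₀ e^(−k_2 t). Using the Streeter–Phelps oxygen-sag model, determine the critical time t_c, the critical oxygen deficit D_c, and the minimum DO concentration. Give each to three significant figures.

With k_2/k_1 = 4.730 and 1 − D₀(k_2−k_1)/(k_1 L₀) = 0.3988,
t_c = ln(4.730 × 0.3988) / (1.14 − 0.241) = ln(1.886) / 0.8990 = 0.6347/0.8990 = 0.7060 d.
L(t_c) = L₀ e^(−k_1 t_c) = 20.6 × 0.8435 = 17.38 mg/L, and at the critical point k_2 D_c = k_1 L, so D_c = (0.241/1.14) × 17.38 = 3.674 mg/L.
Minimum DO = C_s − D_c = 9.21 − 3.674 = 5.536 mg/L.

t_c ≈ 0.706 d; D_c ≈ 3.67 mg/L; min DO ≈ 5.54 mg/L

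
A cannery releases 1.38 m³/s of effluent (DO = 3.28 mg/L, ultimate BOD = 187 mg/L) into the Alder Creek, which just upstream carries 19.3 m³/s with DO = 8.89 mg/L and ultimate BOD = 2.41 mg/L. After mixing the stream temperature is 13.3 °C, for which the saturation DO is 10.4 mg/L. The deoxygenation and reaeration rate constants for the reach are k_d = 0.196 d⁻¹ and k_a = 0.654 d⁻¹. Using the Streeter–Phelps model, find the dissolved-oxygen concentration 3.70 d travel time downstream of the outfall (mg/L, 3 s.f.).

DO ≈ 7.74 mg/L

Mixed DO = (19.3×8.89 + 1.38×3.28)/(19.3+1.38) = 176.1/20.68 = 8.516 mg/L.
Mixed L₀ = (19.3×2.41 + 1.38×187)/(20.68) = 304.6/20.68 = 14.73 mg/L.
Initial deficit D₀ = C_s − DO₀ = 10.4 − 8.516 = 1.884 mg/L.
D(3.70) = [0.196×14.73/(0.654−0.196)](e^(−0.196×3.70) − e^(−0.654×3.70)) + 1.884 e^(−0.654×3.70)
= 6.303 × (0.4842 − 0.08894) + 1.884 × 0.08894 = 2.659 mg/L.
DO = 10.4 − 2.659 = 7.741 mg/L.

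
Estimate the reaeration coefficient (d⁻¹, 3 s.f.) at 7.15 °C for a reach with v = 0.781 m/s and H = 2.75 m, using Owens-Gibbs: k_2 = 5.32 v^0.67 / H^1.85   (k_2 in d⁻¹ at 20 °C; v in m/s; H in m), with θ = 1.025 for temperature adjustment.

k_2 ≈ 0.505 d⁻¹

k_2(20) = 5.32 × 0.781^0.67 / 2.75^1.85 = 5.32 × 0.8474 / 6.498 = 0.6938 d⁻¹.
k_2(7.15) = 0.6938 × 1.025^(7.15−20) = 0.6938 × 0.7281 = 0.5052 d⁻¹.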